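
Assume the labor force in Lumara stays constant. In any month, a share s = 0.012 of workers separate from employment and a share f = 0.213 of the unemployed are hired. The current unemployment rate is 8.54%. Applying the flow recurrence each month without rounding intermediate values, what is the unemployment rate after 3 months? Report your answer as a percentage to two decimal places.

With a fixed labor force, u_{t+1} = u_t + s·(1−u_t) − f·u_t = u_t·(1−s−f) + s.
Here 1−s−f = 0.775 and s = 0.012.
u_1 = 0.085400 × 0.775 + 0.012 = 0.078185.
u_2 = 0.078185 × 0.775 + 0.012 = 0.072593.
u_3 = 0.072593 × 0.775 + 0.012 = 0.068260.

Unemployment rate after three months ≈ 6.83%.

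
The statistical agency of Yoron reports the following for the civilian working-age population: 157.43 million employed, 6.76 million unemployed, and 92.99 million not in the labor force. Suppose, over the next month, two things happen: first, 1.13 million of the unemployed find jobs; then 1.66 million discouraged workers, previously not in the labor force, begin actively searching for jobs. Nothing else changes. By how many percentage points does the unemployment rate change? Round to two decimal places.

Initially, labor force = 157.43 + 6.76 = 164.19 million, so u = 6.76/164.19 = 4.12%.
After the first change, unemployed falls and employed rises by 1.13; labor force unchanged → E = 158.56, U = 5.63, labor force = 164.19 million.
After the second change, unemployed and labor force both rise by 1.66 → E = 158.56, U = 7.29, labor force = 165.85 million.
New unemployment rate = 7.29 / 165.85 = 4.40%.
Change = 4.40% − 4.12% = +0.28 percentage points.

The unemployment rate changes by +0.28 percentage points.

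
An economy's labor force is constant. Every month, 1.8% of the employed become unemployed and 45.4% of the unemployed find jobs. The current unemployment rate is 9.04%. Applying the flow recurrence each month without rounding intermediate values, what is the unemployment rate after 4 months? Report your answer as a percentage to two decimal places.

With a fixed labor force, u_{t+1} = u_t + s·(1−u_t) − f·u_t = u_t·(1−s−f) + s.
Here 1−s−f = 0.528 and s = 0.018.
u_1 = 0.090400 × 0.528 + 0.018 = 0.065731.
u_2 = 0.065731 × 0.528 + 0.018 = 0.052706.
u_3 = 0.052706 × 0.528 + 0.018 = 0.045829.
u_4 = 0.045829 × 0.528 + 0.018 = 0.042198.

Unemployment rate after four months ≈ 4.22%.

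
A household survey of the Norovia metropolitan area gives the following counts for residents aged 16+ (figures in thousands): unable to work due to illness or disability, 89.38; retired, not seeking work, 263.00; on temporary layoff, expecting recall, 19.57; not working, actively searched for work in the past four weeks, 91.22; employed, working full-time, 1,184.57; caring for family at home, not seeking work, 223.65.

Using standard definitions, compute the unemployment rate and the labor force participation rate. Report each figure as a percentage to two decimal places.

Employed = 1,184.57 thousand.
Unemployed = 19.57 + 91.22 = 110.79 thousand (jobless and actively searching, or on temporary layoff).
Labor force = 1,184.57 + 110.79 = 1,295.36 thousand.
Not in labor force = 89.38 + 263.00 + 223.65 = 576.03 thousand (those not working and not actively searching are outside the labor force).
Civilian working-age population = 1,295.36 + 576.03 = 1,871.39 thousand.
Unemployment rate = 110.79 / 1,295.36 = 8.55%.
Labor force participation rate = 1,295.36 / 1,871.39 = 69.22%.

Unemployment rate ≈ 8.55%; labor force participation rate ≈ 69.22%.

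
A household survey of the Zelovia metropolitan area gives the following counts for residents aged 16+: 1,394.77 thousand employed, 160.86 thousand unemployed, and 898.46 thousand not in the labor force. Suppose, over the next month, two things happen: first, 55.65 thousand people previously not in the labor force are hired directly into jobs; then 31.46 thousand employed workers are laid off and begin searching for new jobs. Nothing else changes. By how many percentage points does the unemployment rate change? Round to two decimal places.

Initially, labor force = 1,394.77 + 160.86 = 1,555.63 thousand, so u = 160.86/1,555.63 = 10.34%.
After the first change, employed and labor force both rise by 55.65; unemployed unchanged → E = 1,450.42, U = 160.86, labor force = 1,611.28 thousand.
After the second change, employed falls and unemployed rises by 31.46; labor force unchanged → E = 1,418.96, U = 192.32, labor force = 1,611.28 thousand.
New unemployment rate = 192.32 / 1,611.28 = 11.94%.
Change = 11.94% − 10.34% = +1.60 percentage points.

The unemployment rate changes by +1.60 percentage points.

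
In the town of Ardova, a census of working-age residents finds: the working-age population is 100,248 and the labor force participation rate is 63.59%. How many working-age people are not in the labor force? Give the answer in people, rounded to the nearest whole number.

Share not in the labor force = 1 − 0.6359 = 0.3641.
Not in labor force = 0.3641 × 100,248 ≈ 36,500.

About 36,500 are not in the labor force.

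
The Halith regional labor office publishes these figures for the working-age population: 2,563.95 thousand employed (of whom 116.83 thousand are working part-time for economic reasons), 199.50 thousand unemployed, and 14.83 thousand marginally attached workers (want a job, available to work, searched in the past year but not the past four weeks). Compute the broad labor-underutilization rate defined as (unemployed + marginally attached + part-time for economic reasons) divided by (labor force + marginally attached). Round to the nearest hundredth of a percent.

Broad underutilization rate ≈ 11.92%.

Labor force = 2,563.95 + 199.50 = 2,763.45 thousand.
Numerator = 199.50 + 14.83 + 116.83 = 331.16 thousand.
Denominator = 2,763.45 + 14.83 = 2,778.28 thousand.
Broad rate = 331.16 / 2,778.28 = 11.92%.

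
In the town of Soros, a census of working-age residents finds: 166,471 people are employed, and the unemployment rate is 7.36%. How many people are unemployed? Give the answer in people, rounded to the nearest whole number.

Let U be the number unemployed. The labor force is E + U, and U/(E+U) = 0.0736.
So U = 0.0736 × 166,471 / (1 − 0.0736) = 12252.27 / 0.9264 ≈ 13,226.

About 13,226 are unemployed.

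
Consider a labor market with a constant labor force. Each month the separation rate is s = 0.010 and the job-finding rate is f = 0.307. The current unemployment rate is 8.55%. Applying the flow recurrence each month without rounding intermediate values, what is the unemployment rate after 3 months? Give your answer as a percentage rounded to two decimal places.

Unemployment rate after three months ≈ 4.87%.

With a fixed labor force, u_{t+1} = u_t + s·(1−u_t) − f·u_t = u_t·(1−s−f) + s.
Here 1−s−f = 0.683 and s = 0.010.
u_1 = 0.085500 × 0.683 + 0.010 = 0.068397.
u_2 = 0.068397 × 0.683 + 0.010 = 0.056715.
u_3 = 0.056715 × 0.683 + 0.010 = 0.048736.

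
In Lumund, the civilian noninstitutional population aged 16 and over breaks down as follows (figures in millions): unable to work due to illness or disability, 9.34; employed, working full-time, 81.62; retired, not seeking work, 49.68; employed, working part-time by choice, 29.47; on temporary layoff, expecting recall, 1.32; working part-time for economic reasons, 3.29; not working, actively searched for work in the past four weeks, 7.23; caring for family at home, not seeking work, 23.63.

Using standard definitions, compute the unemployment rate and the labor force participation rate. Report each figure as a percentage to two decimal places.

Employed = 81.62 + 29.47 + 3.29 = 114.38 million (anyone who worked, including part-time for economic reasons, counts as employed).
Unemployed = 1.32 + 7.23 = 8.55 million (jobless and actively searching, or on temporary layoff).
Labor force = 114.38 + 8.55 = 122.93 million.
Not in labor force = 9.34 + 49.68 + 23.63 = 82.65 million (those not working and not actively searching are outside the labor force).
Civilian working-age population = 122.93 + 82.65 = 205.58 million.
Unemployment rate = 8.55 / 122.93 = 6.96%.
Labor force participation rate = 122.93 / 205.58 = 59.80%.

Unemployment rate ≈ 6.96%; labor force participation rate ≈ 59.80%.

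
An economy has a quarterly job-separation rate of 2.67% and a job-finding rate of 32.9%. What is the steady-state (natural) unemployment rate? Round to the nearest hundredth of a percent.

Steady-state unemployment rate ≈ 7.51%.

At steady state the flows balance: s·E = f·U, so U/(E+U) = s/(s+f).
u* = 2.67 / (2.67 + 32.9) = 2.67 / 35.57 = 7.51%.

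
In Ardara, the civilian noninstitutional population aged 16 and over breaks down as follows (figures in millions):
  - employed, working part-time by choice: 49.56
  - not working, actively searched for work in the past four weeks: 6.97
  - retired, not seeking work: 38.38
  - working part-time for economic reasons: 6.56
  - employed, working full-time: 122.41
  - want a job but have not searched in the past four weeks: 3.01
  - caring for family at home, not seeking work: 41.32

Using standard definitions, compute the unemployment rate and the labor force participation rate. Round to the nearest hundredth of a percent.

Unemployment rate ≈ 3.76%; labor force participation rate ≈ 69.16%.

Employed = 49.56 + 6.56 + 122.41 = 178.53 million (anyone who worked, including part-time for economic reasons, counts as employed).
Unemployed = 6.97 million.
Labor force = 178.53 + 6.97 = 185.50 million.
Not in labor force = 38.38 + 3.01 + 41.32 = 82.71 million (those not working and not actively searching are outside the labor force — including those who want a job but have given up searching).
Civilian working-age population = 185.50 + 82.71 = 268.21 million.
Unemployment rate = 6.97 / 185.50 = 3.76%.
Labor force participation rate = 185.50 / 268.21 = 69.16%.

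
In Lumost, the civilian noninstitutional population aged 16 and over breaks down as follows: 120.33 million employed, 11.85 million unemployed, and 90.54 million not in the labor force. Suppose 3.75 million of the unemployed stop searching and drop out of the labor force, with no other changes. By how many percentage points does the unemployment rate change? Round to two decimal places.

Initially, labor force = 120.33 + 11.85 = 132.18 million, so u = 11.85/132.18 = 8.97%.
After the change, unemployed and labor force both fall by 3.75 → E = 120.33, U = 8.10, labor force = 128.43 million.
New unemployment rate = 8.10 / 128.43 = 6.31%.
Change = 6.31% − 8.97% = −2.66 percentage points.

The unemployment rate changes by −2.66 percentage points.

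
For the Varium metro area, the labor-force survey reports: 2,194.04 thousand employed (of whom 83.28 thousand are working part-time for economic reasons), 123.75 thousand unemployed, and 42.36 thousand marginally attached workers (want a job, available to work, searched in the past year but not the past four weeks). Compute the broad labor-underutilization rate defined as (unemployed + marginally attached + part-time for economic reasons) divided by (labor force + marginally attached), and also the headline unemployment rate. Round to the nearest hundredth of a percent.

Labor force = 2,194.04 + 123.75 = 2,317.79 thousand.
Numerator = 123.75 + 42.36 + 83.28 = 249.39 thousand.
Denominator = 2,317.79 + 42.36 = 2,360.15 thousand.
Broad rate = 249.39 / 2,360.15 = 10.57%.
Headline unemployment rate = 123.75 / 2,317.79 = 5.34%.

Broad underutilization rate ≈ 10.57%; headline unemployment rate ≈ 5.34%.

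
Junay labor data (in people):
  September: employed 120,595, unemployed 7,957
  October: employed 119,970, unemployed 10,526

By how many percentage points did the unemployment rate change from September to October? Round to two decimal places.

The unemployment rate changed by +1.88 percentage points.

September: labor force = 120,595 + 7,957 = 128,552; u = 7,957/128,552 = 6.19%.
October: labor force = 119,970 + 10,526 = 130,496; u = 10,526/130,496 = 8.07%.
Change = 8.07% − 6.19% = +1.88 pp.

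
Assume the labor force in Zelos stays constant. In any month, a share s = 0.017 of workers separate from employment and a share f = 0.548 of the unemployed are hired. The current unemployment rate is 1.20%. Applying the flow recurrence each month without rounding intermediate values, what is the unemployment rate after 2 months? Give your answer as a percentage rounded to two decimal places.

With a fixed labor force, u_{t+1} = u_t + s·(1−u_t) − f·u_t = u_t·(1−s−f) + s.
Here 1−s−f = 0.435 and s = 0.017.
u_1 = 0.012000 × 0.435 + 0.017 = 0.022220.
u_2 = 0.022220 × 0.435 + 0.017 = 0.026666.

Unemployment rate after two months ≈ 2.67%.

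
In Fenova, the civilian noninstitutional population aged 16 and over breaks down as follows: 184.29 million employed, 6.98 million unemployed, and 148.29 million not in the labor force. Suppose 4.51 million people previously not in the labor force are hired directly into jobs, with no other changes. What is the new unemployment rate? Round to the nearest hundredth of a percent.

Initially, labor force = 184.29 + 6.98 = 191.27 million, so u = 6.98/191.27 = 3.65%.
After the change, employed and labor force both rise by 4.51; unemployed unchanged → E = 188.80, U = 6.98, labor force = 195.78 million.
New unemployment rate = 6.98 / 195.78 = 3.57%.

New unemployment rate ≈ 3.57%.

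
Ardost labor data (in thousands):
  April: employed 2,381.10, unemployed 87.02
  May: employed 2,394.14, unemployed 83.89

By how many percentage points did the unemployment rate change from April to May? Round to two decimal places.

The unemployment rate changed by −0.14 percentage points.

April: labor force = 2,381.10 + 87.02 = 2,468.12; u = 87.02/2,468.12 = 3.53%.
May: labor force = 2,394.14 + 83.89 = 2,478.03; u = 83.89/2,478.03 = 3.39%.
Change = 3.39% − 3.53% = −0.14 pp.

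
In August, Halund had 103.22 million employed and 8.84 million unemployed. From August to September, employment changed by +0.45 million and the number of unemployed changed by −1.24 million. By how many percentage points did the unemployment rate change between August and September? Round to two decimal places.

August: labor force = 103.22 + 8.84 = 112.06; u = 8.84/112.06 = 7.89%.
September: labor force = 103.67 + 7.60 = 111.27; u = 7.60/111.27 = 6.83%.
Change = 6.83% − 7.89% = −1.06 pp.

The unemployment rate changed by −1.06 percentage points.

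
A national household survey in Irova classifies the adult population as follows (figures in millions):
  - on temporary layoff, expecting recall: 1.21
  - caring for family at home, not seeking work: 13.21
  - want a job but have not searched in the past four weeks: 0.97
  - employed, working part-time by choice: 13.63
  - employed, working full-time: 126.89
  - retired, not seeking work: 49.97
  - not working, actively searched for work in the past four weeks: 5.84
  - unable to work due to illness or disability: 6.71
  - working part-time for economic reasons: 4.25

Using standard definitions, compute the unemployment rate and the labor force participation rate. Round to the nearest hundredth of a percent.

Employed = 13.63 + 126.89 + 4.25 = 144.77 million (anyone who worked, including part-time for economic reasons, counts as employed).
Unemployed = 1.21 + 5.84 = 7.05 million (jobless and actively searching, or on temporary layoff).
Labor force = 144.77 + 7.05 = 151.82 million.
Not in labor force = 13.21 + 0.97 + 49.97 + 6.71 = 70.86 million (those not working and not actively searching are outside the labor force — including those who want a job but have given up searching).
Civilian working-age population = 151.82 + 70.86 = 222.68 million.
Unemployment rate = 7.05 / 151.82 = 4.64%.
Labor force participation rate = 151.82 / 222.68 = 68.18%.

Unemployment rate ≈ 4.64%; labor force participation rate ≈ 68.18%.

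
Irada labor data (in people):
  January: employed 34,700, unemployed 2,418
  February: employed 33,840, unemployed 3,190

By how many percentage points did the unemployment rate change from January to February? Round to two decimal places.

January: labor force = 34,700 + 2,418 = 37,118; u = 2,418/37,118 = 6.51%.
February: labor force = 33,840 + 3,190 = 37,030; u = 3,190/37,030 = 8.61%.
Change = 8.61% − 6.51% = +2.10 pp.

The unemployment rate changed by +2.10 percentage points.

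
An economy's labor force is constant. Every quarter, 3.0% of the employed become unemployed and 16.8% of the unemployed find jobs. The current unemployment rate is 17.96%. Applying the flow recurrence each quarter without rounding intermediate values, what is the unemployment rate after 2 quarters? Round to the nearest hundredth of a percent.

With a fixed labor force, u_{t+1} = u_t + s·(1−u_t) − f·u_t = u_t·(1−s−f) + s.
Here 1−s−f = 0.802 and s = 0.030.
u_1 = 0.179600 × 0.802 + 0.030 = 0.174039.
u_2 = 0.174039 × 0.802 + 0.030 = 0.169579.

Unemployment rate after two quarters ≈ 16.96%.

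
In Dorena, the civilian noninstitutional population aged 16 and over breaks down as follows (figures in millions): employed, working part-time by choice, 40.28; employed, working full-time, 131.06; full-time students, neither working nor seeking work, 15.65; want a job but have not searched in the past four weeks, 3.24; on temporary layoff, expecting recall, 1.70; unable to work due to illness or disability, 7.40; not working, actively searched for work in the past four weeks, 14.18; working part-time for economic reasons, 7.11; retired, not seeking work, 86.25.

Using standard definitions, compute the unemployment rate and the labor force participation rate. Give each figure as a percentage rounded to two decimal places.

Employed = 40.28 + 131.06 + 7.11 = 178.45 million (anyone who worked, including part-time for economic reasons, counts as employed).
Unemployed = 1.70 + 14.18 = 15.88 million (jobless and actively searching, or on temporary layoff).
Labor force = 178.45 + 15.88 = 194.33 million.
Not in labor force = 15.65 + 3.24 + 7.40 + 86.25 = 112.54 million (those not working and not actively searching are outside the labor force — including those who want a job but have given up searching).
Civilian working-age population = 194.33 + 112.54 = 306.87 million.
Unemployment rate = 15.88 / 194.33 = 8.17%.
Labor force participation rate = 194.33 / 306.87 = 63.33%.

Unemployment rate ≈ 8.17%; labor force participation rate ≈ 63.33%.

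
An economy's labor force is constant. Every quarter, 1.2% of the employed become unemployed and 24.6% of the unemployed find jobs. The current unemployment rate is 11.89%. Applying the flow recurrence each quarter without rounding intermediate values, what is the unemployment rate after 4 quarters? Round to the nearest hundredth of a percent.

With a fixed labor force, u_{t+1} = u_t + s·(1−u_t) − f·u_t = u_t·(1−s−f) + s.
Here 1−s−f = 0.742 and s = 0.012.
u_1 = 0.118900 × 0.742 + 0.012 = 0.100224.
u_2 = 0.100224 × 0.742 + 0.012 = 0.086366.
u_3 = 0.086366 × 0.742 + 0.012 = 0.076084.
u_4 = 0.076084 × 0.742 + 0.012 = 0.068454.

Unemployment rate after four quarters ≈ 6.85%.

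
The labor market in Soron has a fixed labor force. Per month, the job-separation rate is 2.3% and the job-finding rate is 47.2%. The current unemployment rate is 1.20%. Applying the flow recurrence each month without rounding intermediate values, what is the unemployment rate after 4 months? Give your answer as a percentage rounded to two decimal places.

Unemployment rate after four months ≈ 4.42%.

With a fixed labor force, u_{t+1} = u_t + s·(1−u_t) − f·u_t = u_t·(1−s−f) + s.
Here 1−s−f = 0.505 and s = 0.023.
u_1 = 0.012000 × 0.505 + 0.023 = 0.029060.
u_2 = 0.029060 × 0.505 + 0.023 = 0.037675.
u_3 = 0.037675 × 0.505 + 0.023 = 0.042026.
u_4 = 0.042026 × 0.505 + 0.023 = 0.044223.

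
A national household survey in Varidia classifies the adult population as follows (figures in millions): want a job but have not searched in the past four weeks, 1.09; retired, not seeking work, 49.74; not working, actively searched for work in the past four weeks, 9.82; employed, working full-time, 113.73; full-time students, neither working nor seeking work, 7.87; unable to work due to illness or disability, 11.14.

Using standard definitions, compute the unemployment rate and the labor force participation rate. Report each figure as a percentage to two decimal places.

Unemployment rate ≈ 7.95%; labor force participation rate ≈ 63.89%.

Employed = 113.73 million.
Unemployed = 9.82 million.
Labor force = 113.73 + 9.82 = 123.55 million.
Not in labor force = 1.09 + 49.74 + 7.87 + 11.14 = 69.84 million (those not working and not actively searching are outside the labor force — including those who want a job but have given up searching).
Civilian working-age population = 123.55 + 69.84 = 193.39 million.
Unemployment rate = 9.82 / 123.55 = 7.95%.
Labor force participation rate = 123.55 / 193.39 = 63.89%.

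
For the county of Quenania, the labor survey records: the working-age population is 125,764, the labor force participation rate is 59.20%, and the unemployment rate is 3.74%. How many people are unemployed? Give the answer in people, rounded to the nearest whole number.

Labor force = 0.5920 × 125,764 = 74,452.
Unemployed = 0.0374 × 74,452 ≈ 2,785.

About 2,785 are unemployed.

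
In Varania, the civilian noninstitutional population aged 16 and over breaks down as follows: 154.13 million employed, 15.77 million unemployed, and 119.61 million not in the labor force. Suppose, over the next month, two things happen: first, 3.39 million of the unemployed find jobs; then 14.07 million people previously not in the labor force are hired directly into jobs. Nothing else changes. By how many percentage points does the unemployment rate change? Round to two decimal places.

Initially, labor force = 154.13 + 15.77 = 169.90 million, so u = 15.77/169.90 = 9.28%.
After the first change, unemployed falls and employed rises by 3.39; labor force unchanged → E = 157.52, U = 12.38, labor force = 169.90 million.
After the second change, employed and labor force both rise by 14.07; unemployed unchanged → E = 171.59, U = 12.38, labor force = 183.97 million.
New unemployment rate = 12.38 / 183.97 = 6.73%.
Change = 6.73% − 9.28% = −2.55 percentage points.

The unemployment rate changes by −2.55 percentage points.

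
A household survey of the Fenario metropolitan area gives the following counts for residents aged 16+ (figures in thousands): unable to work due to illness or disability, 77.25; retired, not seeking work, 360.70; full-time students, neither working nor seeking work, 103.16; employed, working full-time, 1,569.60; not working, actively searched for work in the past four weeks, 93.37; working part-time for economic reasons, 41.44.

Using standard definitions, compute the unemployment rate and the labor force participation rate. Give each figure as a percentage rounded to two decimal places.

Unemployment rate ≈ 5.48%; labor force participation rate ≈ 75.90%.

Employed = 1,569.60 + 41.44 = 1,611.04 thousand (anyone who worked, including part-time for economic reasons, counts as employed).
Unemployed = 93.37 thousand.
Labor force = 1,611.04 + 93.37 = 1,704.41 thousand.
Not in labor force = 77.25 + 360.70 + 103.16 = 541.11 thousand (those not working and not actively searching are outside the labor force).
Civilian working-age population = 1,704.41 + 541.11 = 2,245.52 thousand.
Unemployment rate = 93.37 / 1,704.41 = 5.48%.
Labor force participation rate = 1,704.41 / 2,245.52 = 75.90%.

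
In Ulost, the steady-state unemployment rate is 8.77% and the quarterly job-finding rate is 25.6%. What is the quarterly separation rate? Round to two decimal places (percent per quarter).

Separation rate ≈ 2.46% per quarter.

From u* = s/(s+f): s = u·f/(1−u).
s = 0.0877 × 25.6 / (1 − 0.0877) = 2.2451 / 0.9123 ≈ 2.46% per quarter.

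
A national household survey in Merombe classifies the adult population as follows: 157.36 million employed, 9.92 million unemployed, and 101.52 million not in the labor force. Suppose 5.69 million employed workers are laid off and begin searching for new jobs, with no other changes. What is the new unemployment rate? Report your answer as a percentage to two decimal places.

New unemployment rate ≈ 9.33%.

Initially, labor force = 157.36 + 9.92 = 167.28 million, so u = 9.92/167.28 = 5.93%.
After the change, employed falls and unemployed rises by 5.69; labor force unchanged → E = 151.67, U = 15.61, labor force = 167.28 million.
New unemployment rate = 15.61 / 167.28 = 9.33%.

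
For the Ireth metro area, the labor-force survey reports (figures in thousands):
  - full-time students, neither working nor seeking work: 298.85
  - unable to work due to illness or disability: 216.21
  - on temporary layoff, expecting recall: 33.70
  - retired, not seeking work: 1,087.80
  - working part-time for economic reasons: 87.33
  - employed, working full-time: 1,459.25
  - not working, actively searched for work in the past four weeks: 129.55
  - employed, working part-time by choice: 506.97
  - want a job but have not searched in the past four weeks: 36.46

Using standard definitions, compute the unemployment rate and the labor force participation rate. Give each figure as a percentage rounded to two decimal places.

Unemployment rate ≈ 7.36%; labor force participation rate ≈ 57.49%.

Employed = 87.33 + 1,459.25 + 506.97 = 2,053.55 thousand (anyone who worked, including part-time for economic reasons, counts as employed).
Unemployed = 33.70 + 129.55 = 163.25 thousand (jobless and actively searching, or on temporary layoff).
Labor force = 2,053.55 + 163.25 = 2,216.80 thousand.
Not in labor force = 298.85 + 216.21 + 1,087.80 + 36.46 = 1,639.32 thousand (those not working and not actively searching are outside the labor force — including those who want a job but have given up searching).
Civilian working-age population = 2,216.80 + 1,639.32 = 3,856.12 thousand.
Unemployment rate = 163.25 / 2,216.80 = 7.36%.
Labor force participation rate = 2,216.80 / 3,856.12 = 57.49%.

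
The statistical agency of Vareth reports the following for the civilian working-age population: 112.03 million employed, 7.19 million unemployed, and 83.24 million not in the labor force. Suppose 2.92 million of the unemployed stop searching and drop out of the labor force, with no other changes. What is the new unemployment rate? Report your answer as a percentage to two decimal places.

Initially, labor force = 112.03 + 7.19 = 119.22 million, so u = 7.19/119.22 = 6.03%.
After the change, unemployed and labor force both fall by 2.92 → E = 112.03, U = 4.27, labor force = 116.30 million.
New unemployment rate = 4.27 / 116.30 = 3.67%.

New unemployment rate ≈ 3.67%.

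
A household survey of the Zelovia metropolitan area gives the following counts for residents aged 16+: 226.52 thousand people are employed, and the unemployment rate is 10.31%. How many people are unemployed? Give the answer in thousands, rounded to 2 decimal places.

About 26.04 thousand are unemployed.

Let U be the number unemployed. The labor force is E + U, and U/(E+U) = 0.1031.
So U = 0.1031 × 226.52 / (1 − 0.1031) = 23.3542 / 0.8969 ≈ 26.04 thousand.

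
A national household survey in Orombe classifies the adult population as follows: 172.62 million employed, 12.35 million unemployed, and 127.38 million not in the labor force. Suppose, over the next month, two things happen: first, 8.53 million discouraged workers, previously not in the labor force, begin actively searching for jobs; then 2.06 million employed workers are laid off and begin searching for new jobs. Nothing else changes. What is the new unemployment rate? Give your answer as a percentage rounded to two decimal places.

Initially, labor force = 172.62 + 12.35 = 184.97 million, so u = 12.35/184.97 = 6.68%.
After the first change, unemployed and labor force both rise by 8.53 → E = 172.62, U = 20.88, labor force = 193.50 million.
After the second change, employed falls and unemployed rises by 2.06; labor force unchanged → E = 170.56, U = 22.94, labor force = 193.50 million.
New unemployment rate = 22.94 / 193.50 = 11.86%.

New unemployment rate ≈ 11.86%.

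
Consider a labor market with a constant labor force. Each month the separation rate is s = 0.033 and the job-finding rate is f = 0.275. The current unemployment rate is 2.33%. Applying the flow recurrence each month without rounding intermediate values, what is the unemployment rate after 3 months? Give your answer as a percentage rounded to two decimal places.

Unemployment rate after three months ≈ 7.94%.

With a fixed labor force, u_{t+1} = u_t + s·(1−u_t) − f·u_t = u_t·(1−s−f) + s.
Here 1−s−f = 0.692 and s = 0.033.
u_1 = 0.023300 × 0.692 + 0.033 = 0.049124.
u_2 = 0.049124 × 0.692 + 0.033 = 0.066994.
u_3 = 0.066994 × 0.692 + 0.033 = 0.079360.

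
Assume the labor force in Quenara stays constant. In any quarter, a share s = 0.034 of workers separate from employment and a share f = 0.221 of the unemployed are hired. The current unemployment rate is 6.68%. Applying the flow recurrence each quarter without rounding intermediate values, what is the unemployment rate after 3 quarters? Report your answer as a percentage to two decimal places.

Unemployment rate after three quarters ≈ 10.58%.

With a fixed labor force, u_{t+1} = u_t + s·(1−u_t) − f·u_t = u_t·(1−s−f) + s.
Here 1−s−f = 0.745 and s = 0.034.
u_1 = 0.066800 × 0.745 + 0.034 = 0.083766.
u_2 = 0.083766 × 0.745 + 0.034 = 0.096406.
u_3 = 0.096406 × 0.745 + 0.034 = 0.105822.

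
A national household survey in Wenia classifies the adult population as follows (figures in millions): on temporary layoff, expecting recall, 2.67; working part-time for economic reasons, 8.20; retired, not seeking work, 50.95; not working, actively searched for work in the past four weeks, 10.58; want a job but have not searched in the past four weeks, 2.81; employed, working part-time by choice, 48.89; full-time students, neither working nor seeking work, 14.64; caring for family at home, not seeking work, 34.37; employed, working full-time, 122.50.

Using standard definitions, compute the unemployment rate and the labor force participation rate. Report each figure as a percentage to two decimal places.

Unemployment rate ≈ 6.87%; labor force participation rate ≈ 65.23%.

Employed = 8.20 + 48.89 + 122.50 = 179.59 million (anyone who worked, including part-time for economic reasons, counts as employed).
Unemployed = 2.67 + 10.58 = 13.25 million (jobless and actively searching, or on temporary layoff).
Labor force = 179.59 + 13.25 = 192.84 million.
Not in labor force = 50.95 + 2.81 + 14.64 + 34.37 = 102.77 million (those not working and not actively searching are outside the labor force — including those who want a job but have given up searching).
Civilian working-age population = 192.84 + 102.77 = 295.61 million.
Unemployment rate = 13.25 / 192.84 = 6.87%.
Labor force participation rate = 192.84 / 295.61 = 65.23%.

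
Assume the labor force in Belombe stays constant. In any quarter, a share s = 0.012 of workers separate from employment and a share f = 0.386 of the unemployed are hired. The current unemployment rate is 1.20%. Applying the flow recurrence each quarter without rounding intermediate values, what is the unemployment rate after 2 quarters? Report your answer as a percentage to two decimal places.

Unemployment rate after two quarters ≈ 2.36%.

With a fixed labor force, u_{t+1} = u_t + s·(1−u_t) − f·u_t = u_t·(1−s−f) + s.
Here 1−s−f = 0.602 and s = 0.012.
u_1 = 0.012000 × 0.602 + 0.012 = 0.019224.
u_2 = 0.019224 × 0.602 + 0.012 = 0.023573.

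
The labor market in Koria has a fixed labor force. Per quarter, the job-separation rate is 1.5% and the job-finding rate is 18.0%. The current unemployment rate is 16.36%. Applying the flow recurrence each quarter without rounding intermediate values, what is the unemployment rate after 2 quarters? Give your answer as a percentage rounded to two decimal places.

Unemployment rate after two quarters ≈ 13.31%.

With a fixed labor force, u_{t+1} = u_t + s·(1−u_t) − f·u_t = u_t·(1−s−f) + s.
Here 1−s−f = 0.805 and s = 0.015.
u_1 = 0.163600 × 0.805 + 0.015 = 0.146698.
u_2 = 0.146698 × 0.805 + 0.015 = 0.133092.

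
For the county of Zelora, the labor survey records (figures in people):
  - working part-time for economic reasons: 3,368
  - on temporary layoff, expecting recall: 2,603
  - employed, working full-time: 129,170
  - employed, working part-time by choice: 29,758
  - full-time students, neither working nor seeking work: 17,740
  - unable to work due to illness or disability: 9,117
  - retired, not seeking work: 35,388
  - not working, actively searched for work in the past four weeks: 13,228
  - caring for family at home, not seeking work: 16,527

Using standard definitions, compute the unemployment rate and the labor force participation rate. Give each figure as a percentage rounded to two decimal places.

Employed = 3,368 + 129,170 + 29,758 = 162,296 (anyone who worked, including part-time for economic reasons, counts as employed).
Unemployed = 2,603 + 13,228 = 15,831 (jobless and actively searching, or on temporary layoff).
Labor force = 162,296 + 15,831 = 178,127.
Not in labor force = 17,740 + 9,117 + 35,388 + 16,527 = 78,772 (those not working and not actively searching are outside the labor force).
Civilian working-age population = 178,127 + 78,772 = 256,899.
Unemployment rate = 15,831 / 178,127 = 8.89%.
Labor force participation rate = 178,127 / 256,899 = 69.34%.

Unemployment rate ≈ 8.89%; labor force participation rate ≈ 69.34%.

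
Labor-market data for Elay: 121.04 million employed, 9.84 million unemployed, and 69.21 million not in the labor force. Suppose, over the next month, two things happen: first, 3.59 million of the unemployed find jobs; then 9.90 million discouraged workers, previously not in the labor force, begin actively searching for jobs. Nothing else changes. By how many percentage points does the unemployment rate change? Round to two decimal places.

The unemployment rate changes by +3.95 percentage points.

Initially, labor force = 121.04 + 9.84 = 130.88 million, so u = 9.84/130.88 = 7.52%.
After the first change, unemployed falls and employed rises by 3.59; labor force unchanged → E = 124.63, U = 6.25, labor force = 130.88 million.
After the second change, unemployed and labor force both rise by 9.90 → E = 124.63, U = 16.15, labor force = 140.78 million.
New unemployment rate = 16.15 / 140.78 = 11.47%.
Change = 11.47% − 7.52% = +3.95 percentage points.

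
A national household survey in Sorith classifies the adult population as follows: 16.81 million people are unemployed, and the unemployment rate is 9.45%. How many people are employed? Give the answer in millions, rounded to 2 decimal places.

Labor force = U / u = 16.81 / 0.0945 ≈ 177.88 million.
Employed = labor force − unemployed = 177.88 − 16.81 = 161.07 million.

About 161.07 million are employed.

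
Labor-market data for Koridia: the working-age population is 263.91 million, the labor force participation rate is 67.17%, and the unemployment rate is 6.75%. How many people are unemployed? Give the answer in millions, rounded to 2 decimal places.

Labor force = 0.6717 × 263.91 = 177.27 million.
Unemployed = 0.0675 × 177.27 ≈ 11.97 million.

About 11.97 million are unemployed.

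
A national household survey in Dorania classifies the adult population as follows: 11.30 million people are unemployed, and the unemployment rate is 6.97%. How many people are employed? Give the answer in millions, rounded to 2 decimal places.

Labor force = U / u = 11.30 / 0.0697 ≈ 162.12 million.
Employed = labor force − unemployed = 162.12 − 11.30 = 150.82 million.

About 150.82 million are employed.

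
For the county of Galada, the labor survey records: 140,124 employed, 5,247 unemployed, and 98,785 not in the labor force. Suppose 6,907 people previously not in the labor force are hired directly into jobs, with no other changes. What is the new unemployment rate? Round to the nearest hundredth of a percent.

New unemployment rate ≈ 3.45%.

Initially, labor force = 140,124 + 5,247 = 145,371, so u = 5,247/145,371 = 3.61%.
After the change, employed and labor force both rise by 6,907; unemployed unchanged → E = 147,031, U = 5,247, labor force = 152,278.
New unemployment rate = 5,247 / 152,278 = 3.45%.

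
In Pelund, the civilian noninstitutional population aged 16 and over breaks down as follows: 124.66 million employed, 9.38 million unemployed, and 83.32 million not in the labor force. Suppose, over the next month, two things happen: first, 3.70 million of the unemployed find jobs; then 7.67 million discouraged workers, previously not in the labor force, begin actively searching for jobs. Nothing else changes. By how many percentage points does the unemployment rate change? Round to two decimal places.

The unemployment rate changes by +2.42 percentage points.

Initially, labor force = 124.66 + 9.38 = 134.04 million, so u = 9.38/134.04 = 7.00%.
After the first change, unemployed falls and employed rises by 3.70; labor force unchanged → E = 128.36, U = 5.68, labor force = 134.04 million.
After the second change, unemployed and labor force both rise by 7.67 → E = 128.36, U = 13.35, labor force = 141.71 million.
New unemployment rate = 13.35 / 141.71 = 9.42%.
Change = 9.42% − 7.00% = +2.42 percentage points.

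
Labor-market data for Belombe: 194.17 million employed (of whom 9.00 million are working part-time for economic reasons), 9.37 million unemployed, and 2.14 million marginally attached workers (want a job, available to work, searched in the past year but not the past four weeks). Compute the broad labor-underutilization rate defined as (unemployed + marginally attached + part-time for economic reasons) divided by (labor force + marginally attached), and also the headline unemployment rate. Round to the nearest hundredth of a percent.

Broad underutilization rate ≈ 9.97%; headline unemployment rate ≈ 4.60%.

Labor force = 194.17 + 9.37 = 203.54 million.
Numerator = 9.37 + 2.14 + 9.00 = 20.51 million.
Denominator = 203.54 + 2.14 = 205.68 million.
Broad rate = 20.51 / 205.68 = 9.97%.
Headline unemployment rate = 9.37 / 203.54 = 4.60%.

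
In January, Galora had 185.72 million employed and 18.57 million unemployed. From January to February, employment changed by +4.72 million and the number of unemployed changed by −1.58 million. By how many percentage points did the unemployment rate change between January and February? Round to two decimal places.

The unemployment rate changed by −0.90 percentage points.

January: labor force = 185.72 + 18.57 = 204.29; u = 18.57/204.29 = 9.09%.
February: labor force = 190.44 + 16.99 = 207.43; u = 16.99/207.43 = 8.19%.
Change = 8.19% − 9.09% = −0.90 pp.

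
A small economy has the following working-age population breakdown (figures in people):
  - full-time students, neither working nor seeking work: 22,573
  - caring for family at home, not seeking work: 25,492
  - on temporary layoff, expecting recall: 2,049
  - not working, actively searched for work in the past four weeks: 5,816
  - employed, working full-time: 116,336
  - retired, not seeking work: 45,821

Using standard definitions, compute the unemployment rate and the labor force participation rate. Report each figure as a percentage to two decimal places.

Employed = 116,336.
Unemployed = 2,049 + 5,816 = 7,865 (jobless and actively searching, or on temporary layoff).
Labor force = 116,336 + 7,865 = 124,201.
Not in labor force = 22,573 + 25,492 + 45,821 = 93,886 (those not working and not actively searching are outside the labor force).
Civilian working-age population = 124,201 + 93,886 = 218,087.
Unemployment rate = 7,865 / 124,201 = 6.33%.
Labor force participation rate = 124,201 / 218,087 = 56.95%.

Unemployment rate ≈ 6.33%; labor force participation rate ≈ 56.95%.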